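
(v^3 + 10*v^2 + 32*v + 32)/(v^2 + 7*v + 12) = (v^2 + 6*v + 8)/(v + 3)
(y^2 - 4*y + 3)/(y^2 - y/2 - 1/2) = 2*(y - 3)/(2*y + 1)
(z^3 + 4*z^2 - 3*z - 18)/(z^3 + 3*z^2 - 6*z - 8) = (z^2 + 6*z + 9)/(z^2 + 5*z + 4)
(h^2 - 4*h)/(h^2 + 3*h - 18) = h*(h - 4)/(h^2 + 3*h - 18)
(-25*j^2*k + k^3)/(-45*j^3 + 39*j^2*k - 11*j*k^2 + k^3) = k*(5*j + k)/(9*j^2 - 6*j*k + k^2)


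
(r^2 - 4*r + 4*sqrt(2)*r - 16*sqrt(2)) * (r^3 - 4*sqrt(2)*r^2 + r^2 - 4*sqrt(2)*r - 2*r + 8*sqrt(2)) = r^5 - 3*r^4 - 38*r^3 + 104*r^2 + 192*r - 256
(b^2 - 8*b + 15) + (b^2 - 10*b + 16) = 2*b^2 - 18*b + 31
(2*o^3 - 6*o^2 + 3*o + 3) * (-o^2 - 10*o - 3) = -2*o^5 - 14*o^4 + 51*o^3 - 15*o^2 - 39*o - 9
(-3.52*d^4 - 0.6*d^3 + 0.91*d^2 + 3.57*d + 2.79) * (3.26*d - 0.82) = -11.4752*d^5 + 0.9304*d^4 + 3.4586*d^3 + 10.892*d^2 + 6.168*d - 2.2878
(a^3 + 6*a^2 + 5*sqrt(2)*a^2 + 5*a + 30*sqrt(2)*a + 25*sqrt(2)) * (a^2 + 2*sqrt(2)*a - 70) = a^5 + 6*a^4 + 7*sqrt(2)*a^4 - 45*a^3 + 42*sqrt(2)*a^3 - 315*sqrt(2)*a^2 - 300*a^2 - 2100*sqrt(2)*a - 250*a - 1750*sqrt(2)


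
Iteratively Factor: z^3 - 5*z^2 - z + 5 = (z + 1)*(z^2 - 6*z + 5) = (z - 5)*(z + 1)*(z - 1)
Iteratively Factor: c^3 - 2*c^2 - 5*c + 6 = (c - 3)*(c^2 + c - 2) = (c - 3)*(c - 1)*(c + 2)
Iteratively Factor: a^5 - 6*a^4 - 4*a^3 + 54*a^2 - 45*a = (a + 3)*(a^4 - 9*a^3 + 23*a^2 - 15*a) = (a - 1)*(a + 3)*(a^3 - 8*a^2 + 15*a) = a*(a - 1)*(a + 3)*(a^2 - 8*a + 15) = a*(a - 3)*(a - 1)*(a + 3)*(a - 5)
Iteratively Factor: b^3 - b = (b - 1)*(b^2 + b) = b*(b - 1)*(b + 1)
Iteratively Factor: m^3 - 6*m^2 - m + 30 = (m - 5)*(m^2 - m - 6) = (m - 5)*(m - 3)*(m + 2)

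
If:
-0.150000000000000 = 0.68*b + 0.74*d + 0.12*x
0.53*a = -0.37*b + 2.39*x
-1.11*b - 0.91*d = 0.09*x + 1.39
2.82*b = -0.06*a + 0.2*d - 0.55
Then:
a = 61.75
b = -1.58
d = -0.94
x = 13.45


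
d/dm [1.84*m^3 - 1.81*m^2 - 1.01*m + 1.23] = 5.52*m^2 - 3.62*m - 1.01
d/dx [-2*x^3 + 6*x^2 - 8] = 6*x*(2 - x)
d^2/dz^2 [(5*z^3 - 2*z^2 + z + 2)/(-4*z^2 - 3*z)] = 2*(-85*z^3 - 96*z^2 - 72*z - 18)/(z^3*(64*z^3 + 144*z^2 + 108*z + 27))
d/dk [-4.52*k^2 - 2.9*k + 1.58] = -9.04*k - 2.9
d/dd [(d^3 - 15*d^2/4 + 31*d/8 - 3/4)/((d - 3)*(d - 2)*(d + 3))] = (7*d^2 - 75*d + 63)/(4*(d^4 - 18*d^2 + 81))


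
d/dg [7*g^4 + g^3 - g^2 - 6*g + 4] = 28*g^3 + 3*g^2 - 2*g - 6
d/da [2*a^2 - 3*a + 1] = 4*a - 3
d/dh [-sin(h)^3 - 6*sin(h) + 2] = 3*(cos(h)^2 - 3)*cos(h)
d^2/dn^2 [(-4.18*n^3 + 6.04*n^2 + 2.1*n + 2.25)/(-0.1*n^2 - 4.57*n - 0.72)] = (-3.5527136788005e-15*n^4 + 179.474404*n^3 + 84.997512*n^2 + 7.73917200000001*n - 86.100642)/(0.001*n^6 + 0.1371*n^5 + 6.28707*n^4 + 97.418233*n^3 + 45.266904*n^2 + 7.107264*n + 0.373248)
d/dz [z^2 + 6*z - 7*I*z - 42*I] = 2*z + 6 - 7*I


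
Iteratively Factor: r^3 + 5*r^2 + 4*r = (r + 4)*(r^2 + r) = (r + 1)*(r + 4)*(r)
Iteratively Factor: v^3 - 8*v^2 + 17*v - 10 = (v - 5)*(v^2 - 3*v + 2) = (v - 5)*(v - 1)*(v - 2)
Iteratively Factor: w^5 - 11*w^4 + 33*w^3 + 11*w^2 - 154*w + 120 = (w - 1)*(w^4 - 10*w^3 + 23*w^2 + 34*w - 120) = (w - 1)*(w + 2)*(w^3 - 12*w^2 + 47*w - 60) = (w - 4)*(w - 1)*(w + 2)*(w^2 - 8*w + 15) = (w - 4)*(w - 3)*(w - 1)*(w + 2)*(w - 5)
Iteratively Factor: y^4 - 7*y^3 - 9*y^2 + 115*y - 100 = (y - 5)*(y^3 - 2*y^2 - 19*y + 20) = (y - 5)*(y - 1)*(y^2 - y - 20) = (y - 5)^2*(y - 1)*(y + 4)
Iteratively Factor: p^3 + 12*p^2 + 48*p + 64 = (p + 4)*(p^2 + 8*p + 16) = (p + 4)^2*(p + 4)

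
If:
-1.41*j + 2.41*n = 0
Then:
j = 1.70921985815603*n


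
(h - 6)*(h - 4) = h^2 - 10*h + 24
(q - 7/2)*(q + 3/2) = q^2 - 2*q - 21/4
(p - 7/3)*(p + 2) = p^2 - p/3 - 14/3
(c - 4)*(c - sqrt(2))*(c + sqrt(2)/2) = c^3 - 4*c^2 - sqrt(2)*c^2/2 - c + 2*sqrt(2)*c + 4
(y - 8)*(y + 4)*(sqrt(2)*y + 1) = sqrt(2)*y^3 - 4*sqrt(2)*y^2 + y^2 - 32*sqrt(2)*y - 4*y - 32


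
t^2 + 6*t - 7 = (t - 1)*(t + 7)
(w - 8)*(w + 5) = w^2 - 3*w - 40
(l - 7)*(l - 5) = l^2 - 12*l + 35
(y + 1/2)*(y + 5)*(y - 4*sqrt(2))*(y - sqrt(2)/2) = y^4 - 9*sqrt(2)*y^3/2 + 11*y^3/2 - 99*sqrt(2)*y^2/4 + 13*y^2/2 - 45*sqrt(2)*y/4 + 22*y + 10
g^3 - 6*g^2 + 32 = (g - 4)^2*(g + 2)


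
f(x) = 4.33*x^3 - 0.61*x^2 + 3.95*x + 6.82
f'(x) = 12.99*x^2 - 1.22*x + 3.95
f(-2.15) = -47.53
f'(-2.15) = 66.62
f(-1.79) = -27.04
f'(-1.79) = 47.76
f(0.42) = 8.69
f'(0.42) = 5.73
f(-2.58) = -81.79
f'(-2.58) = 93.56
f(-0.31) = 5.41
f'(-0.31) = 5.58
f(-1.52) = -15.80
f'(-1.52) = 35.82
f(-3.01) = -128.68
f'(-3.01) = 125.31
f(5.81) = 858.39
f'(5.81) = 435.35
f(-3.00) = -127.43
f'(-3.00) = 124.52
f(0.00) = 6.82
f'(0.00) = 3.95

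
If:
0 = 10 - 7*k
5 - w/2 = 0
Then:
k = 10/7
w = 10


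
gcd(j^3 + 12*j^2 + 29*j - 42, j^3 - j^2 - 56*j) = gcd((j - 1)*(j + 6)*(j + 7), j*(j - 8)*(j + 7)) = j + 7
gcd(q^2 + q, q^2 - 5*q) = q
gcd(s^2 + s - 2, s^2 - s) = s - 1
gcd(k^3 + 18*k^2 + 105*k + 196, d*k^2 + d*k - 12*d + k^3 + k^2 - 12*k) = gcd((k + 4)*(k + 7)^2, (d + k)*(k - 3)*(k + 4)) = k + 4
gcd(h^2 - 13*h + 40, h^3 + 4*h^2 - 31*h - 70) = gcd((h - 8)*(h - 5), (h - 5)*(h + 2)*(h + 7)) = h - 5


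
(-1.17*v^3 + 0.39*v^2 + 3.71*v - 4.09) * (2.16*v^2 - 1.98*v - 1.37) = -2.5272*v^5 + 3.159*v^4 + 8.8443*v^3 - 16.7145*v^2 + 3.0155*v + 5.6033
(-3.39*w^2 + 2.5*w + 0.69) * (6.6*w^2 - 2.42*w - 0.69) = -22.374*w^4 + 24.7038*w^3 + 0.843099999999999*w^2 - 3.3948*w - 0.4761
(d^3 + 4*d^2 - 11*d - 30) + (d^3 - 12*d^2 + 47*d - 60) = 2*d^3 - 8*d^2 + 36*d - 90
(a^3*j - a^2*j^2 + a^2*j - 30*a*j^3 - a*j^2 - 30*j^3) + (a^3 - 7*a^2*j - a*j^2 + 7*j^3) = a^3*j + a^3 - a^2*j^2 - 6*a^2*j - 30*a*j^3 - 2*a*j^2 - 23*j^3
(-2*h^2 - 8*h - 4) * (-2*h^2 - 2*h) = 4*h^4 + 20*h^3 + 24*h^2 + 8*h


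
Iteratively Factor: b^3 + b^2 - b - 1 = (b + 1)*(b^2 - 1) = (b + 1)^2*(b - 1)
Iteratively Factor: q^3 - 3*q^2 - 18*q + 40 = (q - 5)*(q^2 + 2*q - 8) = (q - 5)*(q + 4)*(q - 2)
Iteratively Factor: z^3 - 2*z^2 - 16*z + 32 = (z - 4)*(z^2 + 2*z - 8) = (z - 4)*(z - 2)*(z + 4)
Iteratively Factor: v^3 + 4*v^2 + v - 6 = (v - 1)*(v^2 + 5*v + 6) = (v - 1)*(v + 2)*(v + 3)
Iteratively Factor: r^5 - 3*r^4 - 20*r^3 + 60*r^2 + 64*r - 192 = (r + 2)*(r^4 - 5*r^3 - 10*r^2 + 80*r - 96) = (r - 2)*(r + 2)*(r^3 - 3*r^2 - 16*r + 48) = (r - 3)*(r - 2)*(r + 2)*(r^2 - 16) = (r - 4)*(r - 3)*(r - 2)*(r + 2)*(r + 4)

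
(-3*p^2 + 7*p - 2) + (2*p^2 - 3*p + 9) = -p^2 + 4*p + 7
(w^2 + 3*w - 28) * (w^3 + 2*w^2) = w^5 + 5*w^4 - 22*w^3 - 56*w^2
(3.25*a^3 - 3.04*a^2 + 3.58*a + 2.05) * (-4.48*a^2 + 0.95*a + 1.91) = -14.56*a^5 + 16.7067*a^4 - 12.7189*a^3 - 11.5894*a^2 + 8.7853*a + 3.9155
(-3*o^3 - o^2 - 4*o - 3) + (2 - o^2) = -3*o^3 - 2*o^2 - 4*o - 1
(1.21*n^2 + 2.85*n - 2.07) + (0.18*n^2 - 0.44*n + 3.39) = 1.39*n^2 + 2.41*n + 1.32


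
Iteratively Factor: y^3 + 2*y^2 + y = (y + 1)*(y^2 + y) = (y + 1)^2*(y)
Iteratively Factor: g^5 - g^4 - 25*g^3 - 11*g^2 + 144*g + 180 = (g + 2)*(g^4 - 3*g^3 - 19*g^2 + 27*g + 90) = (g + 2)*(g + 3)*(g^3 - 6*g^2 - g + 30) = (g + 2)^2*(g + 3)*(g^2 - 8*g + 15) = (g - 5)*(g + 2)^2*(g + 3)*(g - 3)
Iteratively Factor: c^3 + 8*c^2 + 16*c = (c)*(c^2 + 8*c + 16) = c*(c + 4)*(c + 4)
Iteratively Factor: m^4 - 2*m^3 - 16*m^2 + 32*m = (m + 4)*(m^3 - 6*m^2 + 8*m) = (m - 2)*(m + 4)*(m^2 - 4*m) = (m - 4)*(m - 2)*(m + 4)*(m)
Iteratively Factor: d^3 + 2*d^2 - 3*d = (d)*(d^2 + 2*d - 3) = d*(d - 1)*(d + 3)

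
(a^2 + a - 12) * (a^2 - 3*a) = a^4 - 2*a^3 - 15*a^2 + 36*a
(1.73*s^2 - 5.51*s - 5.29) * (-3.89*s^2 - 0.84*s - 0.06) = -6.7297*s^4 + 19.9807*s^3 + 25.1027*s^2 + 4.7742*s + 0.3174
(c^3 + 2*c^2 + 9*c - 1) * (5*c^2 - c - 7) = 5*c^5 + 9*c^4 + 36*c^3 - 28*c^2 - 62*c + 7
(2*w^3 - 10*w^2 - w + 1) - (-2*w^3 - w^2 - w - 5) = 4*w^3 - 9*w^2 + 6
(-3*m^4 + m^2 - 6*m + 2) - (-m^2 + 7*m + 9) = -3*m^4 + 2*m^2 - 13*m - 7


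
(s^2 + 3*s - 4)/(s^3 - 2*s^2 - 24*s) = (s - 1)/(s*(s - 6))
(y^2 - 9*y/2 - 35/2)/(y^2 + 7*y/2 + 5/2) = (y - 7)/(y + 1)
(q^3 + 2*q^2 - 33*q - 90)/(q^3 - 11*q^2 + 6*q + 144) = (q + 5)/(q - 8)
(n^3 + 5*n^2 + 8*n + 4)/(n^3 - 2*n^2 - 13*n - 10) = (n + 2)/(n - 5)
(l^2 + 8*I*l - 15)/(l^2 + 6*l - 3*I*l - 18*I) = (l^2 + 8*I*l - 15)/(l^2 + 3*l*(2 - I) - 18*I)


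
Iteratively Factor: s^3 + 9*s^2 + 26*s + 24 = (s + 3)*(s^2 + 6*s + 8) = (s + 3)*(s + 4)*(s + 2)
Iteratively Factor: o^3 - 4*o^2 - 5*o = (o)*(o^2 - 4*o - 5) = o*(o + 1)*(o - 5)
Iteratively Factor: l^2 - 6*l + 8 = (l - 4)*(l - 2)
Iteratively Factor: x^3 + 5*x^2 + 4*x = (x + 4)*(x^2 + x) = (x + 1)*(x + 4)*(x)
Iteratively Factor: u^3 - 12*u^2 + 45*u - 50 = (u - 2)*(u^2 - 10*u + 25) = (u - 5)*(u - 2)*(u - 5)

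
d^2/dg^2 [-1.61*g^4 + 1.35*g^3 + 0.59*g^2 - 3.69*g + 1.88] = -19.32*g^2 + 8.1*g + 1.18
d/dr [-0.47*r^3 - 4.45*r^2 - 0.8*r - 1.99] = -1.41*r^2 - 8.9*r - 0.8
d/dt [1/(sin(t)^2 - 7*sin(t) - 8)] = (7 - 2*sin(t))*cos(t)/((sin(t) - 8)^2*(sin(t) + 1)^2)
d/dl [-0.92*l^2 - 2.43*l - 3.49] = -1.84*l - 2.43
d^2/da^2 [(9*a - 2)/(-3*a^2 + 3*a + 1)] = 6*(3*(2*a - 1)^2*(9*a - 2) + (27*a - 11)*(-3*a^2 + 3*a + 1))/(-3*a^2 + 3*a + 1)^3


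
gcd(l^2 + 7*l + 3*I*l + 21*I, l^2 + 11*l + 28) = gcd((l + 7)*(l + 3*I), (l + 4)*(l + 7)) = l + 7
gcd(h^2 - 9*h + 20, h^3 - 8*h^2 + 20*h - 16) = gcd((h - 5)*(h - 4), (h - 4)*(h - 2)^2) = h - 4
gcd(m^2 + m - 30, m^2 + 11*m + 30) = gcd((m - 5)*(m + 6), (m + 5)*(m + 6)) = m + 6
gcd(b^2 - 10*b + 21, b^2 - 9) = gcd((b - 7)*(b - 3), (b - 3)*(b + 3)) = b - 3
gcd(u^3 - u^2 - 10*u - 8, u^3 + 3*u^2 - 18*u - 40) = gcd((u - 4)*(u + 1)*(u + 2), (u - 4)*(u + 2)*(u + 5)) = u^2 - 2*u - 8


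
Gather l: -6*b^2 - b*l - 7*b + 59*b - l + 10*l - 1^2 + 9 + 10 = -6*b^2 + 52*b + l*(9 - b) + 18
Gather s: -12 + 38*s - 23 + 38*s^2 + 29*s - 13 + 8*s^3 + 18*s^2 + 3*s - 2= 8*s^3 + 56*s^2 + 70*s - 50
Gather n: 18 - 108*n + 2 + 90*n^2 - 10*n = 90*n^2 - 118*n + 20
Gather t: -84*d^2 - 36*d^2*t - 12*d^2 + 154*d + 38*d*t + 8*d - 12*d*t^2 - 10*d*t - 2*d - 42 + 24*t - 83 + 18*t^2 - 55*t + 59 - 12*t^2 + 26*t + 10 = -96*d^2 + 160*d + t^2*(6 - 12*d) + t*(-36*d^2 + 28*d - 5) - 56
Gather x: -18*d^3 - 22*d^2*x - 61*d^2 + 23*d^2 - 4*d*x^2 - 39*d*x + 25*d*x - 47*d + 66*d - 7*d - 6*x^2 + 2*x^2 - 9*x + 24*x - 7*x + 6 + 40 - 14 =-18*d^3 - 38*d^2 + 12*d + x^2*(-4*d - 4) + x*(-22*d^2 - 14*d + 8) + 32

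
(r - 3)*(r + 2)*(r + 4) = r^3 + 3*r^2 - 10*r - 24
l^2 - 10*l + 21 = (l - 7)*(l - 3)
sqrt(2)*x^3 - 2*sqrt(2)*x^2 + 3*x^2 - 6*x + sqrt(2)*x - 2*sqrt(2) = (x - 2)*(x + sqrt(2))*(sqrt(2)*x + 1)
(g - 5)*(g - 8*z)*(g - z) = g^3 - 9*g^2*z - 5*g^2 + 8*g*z^2 + 45*g*z - 40*z^2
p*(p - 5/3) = p^2 - 5*p/3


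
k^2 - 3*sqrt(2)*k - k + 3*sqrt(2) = (k - 1)*(k - 3*sqrt(2))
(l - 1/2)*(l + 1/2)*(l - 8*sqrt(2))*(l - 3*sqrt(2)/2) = l^4 - 19*sqrt(2)*l^3/2 + 95*l^2/4 + 19*sqrt(2)*l/8 - 6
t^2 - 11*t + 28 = (t - 7)*(t - 4)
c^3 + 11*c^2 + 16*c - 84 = (c - 2)*(c + 6)*(c + 7)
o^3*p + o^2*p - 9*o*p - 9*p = (o - 3)*(o + 3)*(o*p + p)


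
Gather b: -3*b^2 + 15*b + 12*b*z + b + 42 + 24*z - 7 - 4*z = -3*b^2 + b*(12*z + 16) + 20*z + 35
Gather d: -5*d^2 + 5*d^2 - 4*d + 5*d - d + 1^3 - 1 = 0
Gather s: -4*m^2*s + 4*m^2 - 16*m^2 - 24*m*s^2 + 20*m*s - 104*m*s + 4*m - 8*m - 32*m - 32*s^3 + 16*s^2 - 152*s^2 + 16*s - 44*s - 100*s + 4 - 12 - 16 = -12*m^2 - 36*m - 32*s^3 + s^2*(-24*m - 136) + s*(-4*m^2 - 84*m - 128) - 24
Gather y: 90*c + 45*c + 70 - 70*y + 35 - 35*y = 135*c - 105*y + 105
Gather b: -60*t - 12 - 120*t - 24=-180*t - 36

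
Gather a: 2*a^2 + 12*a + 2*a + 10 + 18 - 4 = 2*a^2 + 14*a + 24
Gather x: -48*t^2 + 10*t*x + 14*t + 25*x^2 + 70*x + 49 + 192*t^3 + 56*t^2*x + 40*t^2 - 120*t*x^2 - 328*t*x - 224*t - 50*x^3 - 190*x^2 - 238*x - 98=192*t^3 - 8*t^2 - 210*t - 50*x^3 + x^2*(-120*t - 165) + x*(56*t^2 - 318*t - 168) - 49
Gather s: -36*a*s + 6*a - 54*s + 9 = 6*a + s*(-36*a - 54) + 9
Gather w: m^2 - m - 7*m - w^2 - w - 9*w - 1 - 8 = m^2 - 8*m - w^2 - 10*w - 9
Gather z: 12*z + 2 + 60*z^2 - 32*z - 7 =60*z^2 - 20*z - 5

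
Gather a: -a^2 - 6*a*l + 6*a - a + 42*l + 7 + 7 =-a^2 + a*(5 - 6*l) + 42*l + 14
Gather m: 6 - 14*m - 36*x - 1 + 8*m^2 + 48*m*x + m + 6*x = 8*m^2 + m*(48*x - 13) - 30*x + 5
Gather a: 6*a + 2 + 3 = 6*a + 5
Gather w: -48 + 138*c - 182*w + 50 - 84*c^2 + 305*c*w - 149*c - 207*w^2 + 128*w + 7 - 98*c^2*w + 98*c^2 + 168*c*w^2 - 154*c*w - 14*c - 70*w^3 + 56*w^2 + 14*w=14*c^2 - 25*c - 70*w^3 + w^2*(168*c - 151) + w*(-98*c^2 + 151*c - 40) + 9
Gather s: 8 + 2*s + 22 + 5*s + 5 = 7*s + 35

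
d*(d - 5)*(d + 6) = d^3 + d^2 - 30*d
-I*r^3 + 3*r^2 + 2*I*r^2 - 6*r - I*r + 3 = (r - 1)*(r + 3*I)*(-I*r + I)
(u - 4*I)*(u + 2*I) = u^2 - 2*I*u + 8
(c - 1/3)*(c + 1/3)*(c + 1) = c^3 + c^2 - c/9 - 1/9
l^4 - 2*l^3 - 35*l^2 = l^2*(l - 7)*(l + 5)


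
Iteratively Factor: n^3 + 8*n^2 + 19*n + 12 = (n + 4)*(n^2 + 4*n + 3) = (n + 1)*(n + 4)*(n + 3)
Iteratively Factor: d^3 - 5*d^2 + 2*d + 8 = (d - 4)*(d^2 - d - 2) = (d - 4)*(d - 2)*(d + 1)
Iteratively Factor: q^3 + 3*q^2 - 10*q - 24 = (q - 3)*(q^2 + 6*q + 8) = (q - 3)*(q + 4)*(q + 2)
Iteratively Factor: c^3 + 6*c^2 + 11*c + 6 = (c + 3)*(c^2 + 3*c + 2) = (c + 1)*(c + 3)*(c + 2)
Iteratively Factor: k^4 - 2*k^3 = (k)*(k^3 - 2*k^2) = k*(k - 2)*(k^2) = k^2*(k - 2)*(k)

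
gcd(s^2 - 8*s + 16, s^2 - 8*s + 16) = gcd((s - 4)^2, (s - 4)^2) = s^2 - 8*s + 16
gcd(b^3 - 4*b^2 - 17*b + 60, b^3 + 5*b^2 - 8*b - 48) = b^2 + b - 12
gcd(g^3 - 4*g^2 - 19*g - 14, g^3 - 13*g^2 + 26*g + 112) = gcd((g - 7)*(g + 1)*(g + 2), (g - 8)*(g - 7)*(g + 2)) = g^2 - 5*g - 14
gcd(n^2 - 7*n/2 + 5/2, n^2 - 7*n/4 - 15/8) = n - 5/2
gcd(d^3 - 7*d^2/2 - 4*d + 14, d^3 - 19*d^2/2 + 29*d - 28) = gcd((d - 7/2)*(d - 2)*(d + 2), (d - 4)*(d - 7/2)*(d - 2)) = d^2 - 11*d/2 + 7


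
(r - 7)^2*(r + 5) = r^3 - 9*r^2 - 21*r + 245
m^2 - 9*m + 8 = (m - 8)*(m - 1)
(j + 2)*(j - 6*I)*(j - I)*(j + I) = j^4 + 2*j^3 - 6*I*j^3 + j^2 - 12*I*j^2 + 2*j - 6*I*j - 12*I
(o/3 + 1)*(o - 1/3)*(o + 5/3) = o^3/3 + 13*o^2/9 + 31*o/27 - 5/9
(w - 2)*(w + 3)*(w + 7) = w^3 + 8*w^2 + w - 42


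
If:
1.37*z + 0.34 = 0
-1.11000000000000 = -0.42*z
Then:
No Solution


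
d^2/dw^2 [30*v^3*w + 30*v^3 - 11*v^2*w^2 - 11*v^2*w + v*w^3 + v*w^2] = 2*v*(-11*v + 3*w + 1)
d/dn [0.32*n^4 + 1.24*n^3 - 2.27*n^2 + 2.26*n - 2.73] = 1.28*n^3 + 3.72*n^2 - 4.54*n + 2.26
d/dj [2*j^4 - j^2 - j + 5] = 8*j^3 - 2*j - 1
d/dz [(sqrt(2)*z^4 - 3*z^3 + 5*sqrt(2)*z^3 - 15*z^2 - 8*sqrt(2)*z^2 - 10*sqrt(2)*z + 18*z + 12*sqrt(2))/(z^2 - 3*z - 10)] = (2*sqrt(2)*z^5 - 4*sqrt(2)*z^4 - 3*z^4 - 70*sqrt(2)*z^3 + 18*z^3 - 116*sqrt(2)*z^2 + 117*z^2 + 136*sqrt(2)*z + 300*z - 180 + 136*sqrt(2))/(z^4 - 6*z^3 - 11*z^2 + 60*z + 100)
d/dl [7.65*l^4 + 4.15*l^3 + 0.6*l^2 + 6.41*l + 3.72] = 30.6*l^3 + 12.45*l^2 + 1.2*l + 6.41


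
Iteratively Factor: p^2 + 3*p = (p)*(p + 3)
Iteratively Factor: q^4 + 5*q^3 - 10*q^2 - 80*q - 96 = (q + 2)*(q^3 + 3*q^2 - 16*q - 48) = (q + 2)*(q + 4)*(q^2 - q - 12) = (q - 4)*(q + 2)*(q + 4)*(q + 3)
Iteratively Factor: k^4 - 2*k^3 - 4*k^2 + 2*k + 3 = (k + 1)*(k^3 - 3*k^2 - k + 3) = (k + 1)^2*(k^2 - 4*k + 3) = (k - 3)*(k + 1)^2*(k - 1)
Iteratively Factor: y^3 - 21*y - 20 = (y + 1)*(y^2 - y - 20) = (y + 1)*(y + 4)*(y - 5)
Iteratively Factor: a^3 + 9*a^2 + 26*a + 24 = (a + 3)*(a^2 + 6*a + 8) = (a + 2)*(a + 3)*(a + 4)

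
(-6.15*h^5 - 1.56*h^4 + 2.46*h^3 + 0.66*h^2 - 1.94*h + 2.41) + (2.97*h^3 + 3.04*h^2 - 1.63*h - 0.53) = -6.15*h^5 - 1.56*h^4 + 5.43*h^3 + 3.7*h^2 - 3.57*h + 1.88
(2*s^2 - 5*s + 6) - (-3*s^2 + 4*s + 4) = 5*s^2 - 9*s + 2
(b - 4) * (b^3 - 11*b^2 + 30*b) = b^4 - 15*b^3 + 74*b^2 - 120*b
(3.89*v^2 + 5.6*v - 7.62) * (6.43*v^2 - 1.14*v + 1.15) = 25.0127*v^4 + 31.5734*v^3 - 50.9071*v^2 + 15.1268*v - 8.763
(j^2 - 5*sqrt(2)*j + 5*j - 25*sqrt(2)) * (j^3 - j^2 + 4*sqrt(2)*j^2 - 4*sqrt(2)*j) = j^5 - sqrt(2)*j^4 + 4*j^4 - 45*j^3 - 4*sqrt(2)*j^3 - 160*j^2 + 5*sqrt(2)*j^2 + 200*j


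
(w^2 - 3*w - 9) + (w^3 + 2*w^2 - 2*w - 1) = w^3 + 3*w^2 - 5*w - 10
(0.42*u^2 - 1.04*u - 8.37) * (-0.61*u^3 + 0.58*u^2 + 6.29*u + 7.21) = -0.2562*u^5 + 0.878*u^4 + 7.1443*u^3 - 8.368*u^2 - 60.1457*u - 60.3477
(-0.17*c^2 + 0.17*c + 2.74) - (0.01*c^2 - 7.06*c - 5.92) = -0.18*c^2 + 7.23*c + 8.66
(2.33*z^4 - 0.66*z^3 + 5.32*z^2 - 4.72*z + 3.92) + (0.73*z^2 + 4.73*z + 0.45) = 2.33*z^4 - 0.66*z^3 + 6.05*z^2 + 0.0100000000000007*z + 4.37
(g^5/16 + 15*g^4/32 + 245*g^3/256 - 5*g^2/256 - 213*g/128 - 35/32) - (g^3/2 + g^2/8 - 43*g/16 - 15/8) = g^5/16 + 15*g^4/32 + 117*g^3/256 - 37*g^2/256 + 131*g/128 + 25/32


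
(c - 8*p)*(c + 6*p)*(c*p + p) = c^3*p - 2*c^2*p^2 + c^2*p - 48*c*p^3 - 2*c*p^2 - 48*p^3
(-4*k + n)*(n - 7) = -4*k*n + 28*k + n^2 - 7*n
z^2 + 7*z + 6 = (z + 1)*(z + 6)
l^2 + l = l*(l + 1)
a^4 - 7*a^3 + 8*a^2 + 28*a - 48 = (a - 4)*(a - 3)*(a - 2)*(a + 2)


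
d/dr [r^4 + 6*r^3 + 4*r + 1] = 4*r^3 + 18*r^2 + 4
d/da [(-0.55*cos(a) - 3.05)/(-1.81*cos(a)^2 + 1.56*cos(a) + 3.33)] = (0.9955*cos(a)^2 + 11.041*cos(a) - 2.9265)*sin(a)/(3.2761*cos(a)^4 - 5.6472*cos(a)^3 - 9.621*cos(a)^2 + 10.3896*cos(a) + 11.0889)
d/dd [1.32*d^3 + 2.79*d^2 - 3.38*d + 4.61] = 3.96*d^2 + 5.58*d - 3.38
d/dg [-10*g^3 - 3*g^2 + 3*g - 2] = -30*g^2 - 6*g + 3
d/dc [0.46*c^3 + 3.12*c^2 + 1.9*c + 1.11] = 1.38*c^2 + 6.24*c + 1.9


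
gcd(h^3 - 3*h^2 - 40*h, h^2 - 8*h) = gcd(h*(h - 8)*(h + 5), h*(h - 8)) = h^2 - 8*h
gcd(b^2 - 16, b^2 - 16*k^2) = 1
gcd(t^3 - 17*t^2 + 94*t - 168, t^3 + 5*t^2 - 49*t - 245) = t - 7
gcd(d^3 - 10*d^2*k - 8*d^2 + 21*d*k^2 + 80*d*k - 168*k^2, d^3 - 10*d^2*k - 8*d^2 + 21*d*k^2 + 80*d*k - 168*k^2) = d^3 - 10*d^2*k - 8*d^2 + 21*d*k^2 + 80*d*k - 168*k^2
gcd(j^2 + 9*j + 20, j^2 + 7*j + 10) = j + 5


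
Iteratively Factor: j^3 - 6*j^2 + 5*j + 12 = (j - 4)*(j^2 - 2*j - 3) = (j - 4)*(j - 3)*(j + 1)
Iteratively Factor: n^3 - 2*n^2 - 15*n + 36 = (n - 3)*(n^2 + n - 12) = (n - 3)*(n + 4)*(n - 3)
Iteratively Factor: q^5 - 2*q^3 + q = (q - 1)*(q^4 + q^3 - q^2 - q) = (q - 1)^2*(q^3 + 2*q^2 + q) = q*(q - 1)^2*(q^2 + 2*q + 1) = q*(q - 1)^2*(q + 1)*(q + 1)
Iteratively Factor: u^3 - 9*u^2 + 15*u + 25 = (u + 1)*(u^2 - 10*u + 25) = (u - 5)*(u + 1)*(u - 5)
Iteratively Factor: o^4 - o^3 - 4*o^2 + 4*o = (o - 1)*(o^3 - 4*o) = (o - 1)*(o + 2)*(o^2 - 2*o) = o*(o - 1)*(o + 2)*(o - 2)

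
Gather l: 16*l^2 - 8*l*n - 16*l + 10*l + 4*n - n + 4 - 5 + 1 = 16*l^2 + l*(-8*n - 6) + 3*n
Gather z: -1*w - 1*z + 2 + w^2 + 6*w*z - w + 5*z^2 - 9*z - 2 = w^2 - 2*w + 5*z^2 + z*(6*w - 10)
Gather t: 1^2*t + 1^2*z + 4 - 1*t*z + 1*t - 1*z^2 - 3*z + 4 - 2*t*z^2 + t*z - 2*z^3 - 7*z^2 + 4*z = t*(2 - 2*z^2) - 2*z^3 - 8*z^2 + 2*z + 8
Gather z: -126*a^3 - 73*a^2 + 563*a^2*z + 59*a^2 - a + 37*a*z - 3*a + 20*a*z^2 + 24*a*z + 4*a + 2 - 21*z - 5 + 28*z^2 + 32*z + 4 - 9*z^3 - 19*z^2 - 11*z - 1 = -126*a^3 - 14*a^2 - 9*z^3 + z^2*(20*a + 9) + z*(563*a^2 + 61*a)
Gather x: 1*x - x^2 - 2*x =-x^2 - x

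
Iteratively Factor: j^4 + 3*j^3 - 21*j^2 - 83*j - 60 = (j + 4)*(j^3 - j^2 - 17*j - 15) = (j + 1)*(j + 4)*(j^2 - 2*j - 15) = (j + 1)*(j + 3)*(j + 4)*(j - 5)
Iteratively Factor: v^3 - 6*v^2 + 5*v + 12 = (v + 1)*(v^2 - 7*v + 12) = (v - 3)*(v + 1)*(v - 4)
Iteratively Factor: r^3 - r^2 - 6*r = (r - 3)*(r^2 + 2*r) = r*(r - 3)*(r + 2)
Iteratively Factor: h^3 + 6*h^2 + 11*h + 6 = (h + 3)*(h^2 + 3*h + 2) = (h + 2)*(h + 3)*(h + 1)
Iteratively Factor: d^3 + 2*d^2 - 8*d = (d)*(d^2 + 2*d - 8) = d*(d + 4)*(d - 2)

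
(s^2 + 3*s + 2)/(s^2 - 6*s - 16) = (s + 1)/(s - 8)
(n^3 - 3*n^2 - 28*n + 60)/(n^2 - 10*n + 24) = (n^2 + 3*n - 10)/(n - 4)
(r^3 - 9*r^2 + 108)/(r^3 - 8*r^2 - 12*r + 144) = (r + 3)/(r + 4)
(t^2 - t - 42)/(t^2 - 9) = (t^2 - t - 42)/(t^2 - 9)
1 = 1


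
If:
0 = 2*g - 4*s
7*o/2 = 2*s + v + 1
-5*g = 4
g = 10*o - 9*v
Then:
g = -4/5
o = 26/215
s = -2/5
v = 48/215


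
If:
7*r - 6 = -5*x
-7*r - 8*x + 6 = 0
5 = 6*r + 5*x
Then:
No Solution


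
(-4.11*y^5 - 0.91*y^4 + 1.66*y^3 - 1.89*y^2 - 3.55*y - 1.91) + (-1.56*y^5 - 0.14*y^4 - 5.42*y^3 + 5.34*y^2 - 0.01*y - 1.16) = -5.67*y^5 - 1.05*y^4 - 3.76*y^3 + 3.45*y^2 - 3.56*y - 3.07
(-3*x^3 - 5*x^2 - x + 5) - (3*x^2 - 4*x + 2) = -3*x^3 - 8*x^2 + 3*x + 3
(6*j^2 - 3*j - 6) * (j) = 6*j^3 - 3*j^2 - 6*j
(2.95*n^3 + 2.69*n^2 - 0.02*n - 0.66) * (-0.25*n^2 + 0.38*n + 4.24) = -0.7375*n^5 + 0.4485*n^4 + 13.5352*n^3 + 11.563*n^2 - 0.3356*n - 2.7984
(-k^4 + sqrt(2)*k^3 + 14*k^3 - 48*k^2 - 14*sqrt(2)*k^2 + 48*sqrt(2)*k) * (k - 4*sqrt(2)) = -k^5 + 5*sqrt(2)*k^4 + 14*k^4 - 70*sqrt(2)*k^3 - 56*k^3 + 112*k^2 + 240*sqrt(2)*k^2 - 384*k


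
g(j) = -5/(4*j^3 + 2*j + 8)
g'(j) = -5*(-12*j^2 - 2)/(4*j^3 + 2*j + 8)^2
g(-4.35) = 0.02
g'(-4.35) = 0.01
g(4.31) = -0.01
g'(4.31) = 0.01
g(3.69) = -0.02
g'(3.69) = 0.02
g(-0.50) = -0.77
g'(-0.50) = 0.59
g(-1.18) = 5.36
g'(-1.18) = 107.66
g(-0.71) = -0.97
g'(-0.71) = 1.52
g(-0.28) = -0.68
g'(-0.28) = 0.27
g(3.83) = -0.02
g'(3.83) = 0.02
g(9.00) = 0.00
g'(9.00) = 0.00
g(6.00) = -0.00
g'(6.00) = 0.00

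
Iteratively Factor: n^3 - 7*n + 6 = (n - 2)*(n^2 + 2*n - 3) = (n - 2)*(n - 1)*(n + 3)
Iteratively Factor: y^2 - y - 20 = (y - 5)*(y + 4)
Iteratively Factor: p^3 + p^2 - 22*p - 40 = (p - 5)*(p^2 + 6*p + 8) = (p - 5)*(p + 4)*(p + 2)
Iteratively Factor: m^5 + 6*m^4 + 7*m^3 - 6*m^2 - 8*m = (m + 1)*(m^4 + 5*m^3 + 2*m^2 - 8*m) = (m + 1)*(m + 4)*(m^3 + m^2 - 2*m) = (m - 1)*(m + 1)*(m + 4)*(m^2 + 2*m) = m*(m - 1)*(m + 1)*(m + 4)*(m + 2)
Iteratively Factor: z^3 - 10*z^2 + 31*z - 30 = (z - 5)*(z^2 - 5*z + 6) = (z - 5)*(z - 3)*(z - 2)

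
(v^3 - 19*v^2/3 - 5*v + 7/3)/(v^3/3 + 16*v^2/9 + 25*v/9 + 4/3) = 3*(3*v^2 - 22*v + 7)/(3*v^2 + 13*v + 12)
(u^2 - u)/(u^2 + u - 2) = u/(u + 2)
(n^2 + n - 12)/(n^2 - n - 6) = (n + 4)/(n + 2)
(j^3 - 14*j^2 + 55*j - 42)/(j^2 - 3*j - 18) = (j^2 - 8*j + 7)/(j + 3)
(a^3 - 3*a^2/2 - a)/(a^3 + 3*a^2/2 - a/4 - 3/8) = 4*a*(a - 2)/(4*a^2 + 4*a - 3)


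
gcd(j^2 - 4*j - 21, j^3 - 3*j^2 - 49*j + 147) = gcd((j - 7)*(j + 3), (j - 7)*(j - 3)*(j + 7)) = j - 7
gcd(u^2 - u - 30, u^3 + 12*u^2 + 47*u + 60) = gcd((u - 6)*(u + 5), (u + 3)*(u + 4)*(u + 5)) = u + 5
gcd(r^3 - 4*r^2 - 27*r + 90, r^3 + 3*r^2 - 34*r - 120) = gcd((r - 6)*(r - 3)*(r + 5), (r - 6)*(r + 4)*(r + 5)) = r^2 - r - 30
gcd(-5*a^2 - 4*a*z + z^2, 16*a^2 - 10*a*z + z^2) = 1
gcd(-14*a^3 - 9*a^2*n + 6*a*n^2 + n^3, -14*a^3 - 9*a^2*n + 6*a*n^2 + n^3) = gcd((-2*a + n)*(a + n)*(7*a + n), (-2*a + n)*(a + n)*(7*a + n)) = 14*a^3 + 9*a^2*n - 6*a*n^2 - n^3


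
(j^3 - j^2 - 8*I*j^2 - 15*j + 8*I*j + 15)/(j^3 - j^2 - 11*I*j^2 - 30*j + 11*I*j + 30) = (j - 3*I)/(j - 6*I)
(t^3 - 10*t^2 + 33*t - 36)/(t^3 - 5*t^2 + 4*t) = (t^2 - 6*t + 9)/(t*(t - 1))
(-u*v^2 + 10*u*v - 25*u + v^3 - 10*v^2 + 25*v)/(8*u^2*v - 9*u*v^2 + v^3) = (-v^2 + 10*v - 25)/(v*(8*u - v))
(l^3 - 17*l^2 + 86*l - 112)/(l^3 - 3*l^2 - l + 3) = (l^3 - 17*l^2 + 86*l - 112)/(l^3 - 3*l^2 - l + 3)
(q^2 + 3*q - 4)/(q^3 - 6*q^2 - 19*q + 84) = (q - 1)/(q^2 - 10*q + 21)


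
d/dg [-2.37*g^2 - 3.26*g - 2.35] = -4.74*g - 3.26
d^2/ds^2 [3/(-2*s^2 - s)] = 6*(2*s*(2*s + 1) - (4*s + 1)^2)/(s^3*(2*s + 1)^3)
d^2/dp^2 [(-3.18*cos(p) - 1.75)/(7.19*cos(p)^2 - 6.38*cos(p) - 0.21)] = (-1.3660295457491*(1 - cos(p)^2)^2 - 0.442280945757997*cos(p)^5 + 1.45497629414985*cos(p)^3 - 1.48031326408169*cos(p)^2 - 1.21240491722676*cos(p) + 1.7406079967848)/(-1.0*cos(p)^2 + 0.887343532684284*cos(p) + 0.0292072322670376)^3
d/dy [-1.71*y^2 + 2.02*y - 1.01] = 2.02 - 3.42*y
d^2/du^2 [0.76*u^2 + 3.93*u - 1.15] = 1.52000000000000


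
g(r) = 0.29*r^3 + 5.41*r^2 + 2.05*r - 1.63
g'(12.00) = 257.17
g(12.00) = 1303.13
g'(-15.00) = 35.50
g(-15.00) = 206.12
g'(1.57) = 21.18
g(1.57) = 16.05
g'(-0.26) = -0.70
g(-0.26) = -1.80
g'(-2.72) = -20.94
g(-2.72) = 26.98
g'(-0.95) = -7.44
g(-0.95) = 1.06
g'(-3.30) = -24.18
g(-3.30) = 40.10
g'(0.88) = 12.25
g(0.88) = 4.56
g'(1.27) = 17.19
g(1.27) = 10.29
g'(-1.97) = -15.89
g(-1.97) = 13.11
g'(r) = 0.87*r^2 + 10.82*r + 2.05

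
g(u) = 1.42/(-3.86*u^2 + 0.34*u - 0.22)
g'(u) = 1.42*(7.72*u - 0.34)/(-3.86*u^2 + 0.34*u - 0.22)^2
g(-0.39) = -1.51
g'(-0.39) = -5.39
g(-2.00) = -0.09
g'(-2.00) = -0.08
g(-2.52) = -0.06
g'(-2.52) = -0.04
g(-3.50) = -0.03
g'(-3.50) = -0.02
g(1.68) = -0.13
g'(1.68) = 0.16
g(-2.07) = -0.08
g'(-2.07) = -0.08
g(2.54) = -0.06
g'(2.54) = 0.05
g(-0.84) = -0.44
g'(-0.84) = -0.93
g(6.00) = -0.01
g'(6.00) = 0.00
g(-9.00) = -0.00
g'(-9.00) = -0.00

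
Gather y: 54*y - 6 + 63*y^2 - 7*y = 63*y^2 + 47*y - 6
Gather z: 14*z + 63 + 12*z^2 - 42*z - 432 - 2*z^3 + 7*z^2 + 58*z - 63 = -2*z^3 + 19*z^2 + 30*z - 432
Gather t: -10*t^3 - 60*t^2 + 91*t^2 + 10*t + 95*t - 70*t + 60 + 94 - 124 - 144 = -10*t^3 + 31*t^2 + 35*t - 114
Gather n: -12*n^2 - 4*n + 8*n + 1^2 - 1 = -12*n^2 + 4*n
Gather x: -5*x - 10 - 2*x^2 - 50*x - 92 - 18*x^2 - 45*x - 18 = -20*x^2 - 100*x - 120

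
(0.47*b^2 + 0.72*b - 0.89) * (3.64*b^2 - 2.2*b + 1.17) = 1.7108*b^4 + 1.5868*b^3 - 4.2737*b^2 + 2.8004*b - 1.0413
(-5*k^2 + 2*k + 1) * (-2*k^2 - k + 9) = 10*k^4 + k^3 - 49*k^2 + 17*k + 9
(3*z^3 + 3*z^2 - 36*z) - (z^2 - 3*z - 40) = 3*z^3 + 2*z^2 - 33*z + 40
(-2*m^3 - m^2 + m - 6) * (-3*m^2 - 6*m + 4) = 6*m^5 + 15*m^4 - 5*m^3 + 8*m^2 + 40*m - 24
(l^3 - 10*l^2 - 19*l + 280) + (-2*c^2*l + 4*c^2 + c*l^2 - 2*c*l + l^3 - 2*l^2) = -2*c^2*l + 4*c^2 + c*l^2 - 2*c*l + 2*l^3 - 12*l^2 - 19*l + 280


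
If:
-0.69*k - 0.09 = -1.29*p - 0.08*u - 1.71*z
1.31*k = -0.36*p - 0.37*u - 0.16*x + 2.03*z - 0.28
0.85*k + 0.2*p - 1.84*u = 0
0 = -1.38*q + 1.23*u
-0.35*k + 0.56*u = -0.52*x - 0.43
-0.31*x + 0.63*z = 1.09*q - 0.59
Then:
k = 16.61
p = -6.36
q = 6.22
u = 6.98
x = 2.83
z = 11.23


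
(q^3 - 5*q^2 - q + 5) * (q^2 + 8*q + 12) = q^5 + 3*q^4 - 29*q^3 - 63*q^2 + 28*q + 60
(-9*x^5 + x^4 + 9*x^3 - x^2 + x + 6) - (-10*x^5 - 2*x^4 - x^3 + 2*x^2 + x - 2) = x^5 + 3*x^4 + 10*x^3 - 3*x^2 + 8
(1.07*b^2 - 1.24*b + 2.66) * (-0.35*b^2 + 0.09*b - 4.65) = -0.3745*b^4 + 0.5303*b^3 - 6.0181*b^2 + 6.0054*b - 12.369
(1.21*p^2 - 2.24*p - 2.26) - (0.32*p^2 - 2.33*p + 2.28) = 0.89*p^2 + 0.0899999999999999*p - 4.54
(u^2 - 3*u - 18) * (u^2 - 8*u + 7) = u^4 - 11*u^3 + 13*u^2 + 123*u - 126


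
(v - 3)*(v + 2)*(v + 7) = v^3 + 6*v^2 - 13*v - 42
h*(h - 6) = h^2 - 6*h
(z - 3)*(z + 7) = z^2 + 4*z - 21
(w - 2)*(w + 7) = w^2 + 5*w - 14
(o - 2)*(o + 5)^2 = o^3 + 8*o^2 + 5*o - 50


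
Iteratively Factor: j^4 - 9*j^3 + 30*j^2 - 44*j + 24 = (j - 3)*(j^3 - 6*j^2 + 12*j - 8) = (j - 3)*(j - 2)*(j^2 - 4*j + 4) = (j - 3)*(j - 2)^2*(j - 2)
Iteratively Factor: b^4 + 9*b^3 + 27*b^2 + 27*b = (b + 3)*(b^3 + 6*b^2 + 9*b) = (b + 3)^2*(b^2 + 3*b) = (b + 3)^3*(b)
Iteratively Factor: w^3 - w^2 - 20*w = (w - 5)*(w^2 + 4*w) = w*(w - 5)*(w + 4)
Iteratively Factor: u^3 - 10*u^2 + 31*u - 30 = (u - 5)*(u^2 - 5*u + 6) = (u - 5)*(u - 3)*(u - 2)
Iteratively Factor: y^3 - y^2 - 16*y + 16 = (y - 4)*(y^2 + 3*y - 4) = (y - 4)*(y - 1)*(y + 4)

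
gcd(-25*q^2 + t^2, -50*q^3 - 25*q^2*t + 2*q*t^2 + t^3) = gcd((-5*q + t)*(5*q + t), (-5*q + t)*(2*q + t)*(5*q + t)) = 25*q^2 - t^2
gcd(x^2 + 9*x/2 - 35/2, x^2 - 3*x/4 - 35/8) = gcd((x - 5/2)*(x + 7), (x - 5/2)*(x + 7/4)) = x - 5/2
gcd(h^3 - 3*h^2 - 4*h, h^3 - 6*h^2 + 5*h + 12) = h^2 - 3*h - 4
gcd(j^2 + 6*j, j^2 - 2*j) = j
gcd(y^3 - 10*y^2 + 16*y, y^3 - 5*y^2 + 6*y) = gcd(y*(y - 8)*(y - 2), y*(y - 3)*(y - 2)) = y^2 - 2*y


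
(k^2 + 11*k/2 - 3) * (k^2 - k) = k^4 + 9*k^3/2 - 17*k^2/2 + 3*k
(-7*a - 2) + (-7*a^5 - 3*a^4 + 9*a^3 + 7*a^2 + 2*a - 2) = -7*a^5 - 3*a^4 + 9*a^3 + 7*a^2 - 5*a - 4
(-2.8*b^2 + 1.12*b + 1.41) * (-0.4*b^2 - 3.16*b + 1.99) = 1.12*b^4 + 8.4*b^3 - 9.6752*b^2 - 2.2268*b + 2.8059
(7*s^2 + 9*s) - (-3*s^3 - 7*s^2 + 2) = 3*s^3 + 14*s^2 + 9*s - 2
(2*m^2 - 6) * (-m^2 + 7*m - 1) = -2*m^4 + 14*m^3 + 4*m^2 - 42*m + 6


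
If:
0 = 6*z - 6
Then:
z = 1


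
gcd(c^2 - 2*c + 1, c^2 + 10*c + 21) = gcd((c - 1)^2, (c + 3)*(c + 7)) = 1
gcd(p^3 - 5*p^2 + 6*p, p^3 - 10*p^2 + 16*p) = p^2 - 2*p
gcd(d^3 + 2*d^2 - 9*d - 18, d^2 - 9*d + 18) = d - 3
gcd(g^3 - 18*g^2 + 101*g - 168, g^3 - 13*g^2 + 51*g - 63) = g^2 - 10*g + 21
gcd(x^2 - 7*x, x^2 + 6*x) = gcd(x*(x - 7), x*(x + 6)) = x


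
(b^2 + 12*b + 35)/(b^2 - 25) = (b + 7)/(b - 5)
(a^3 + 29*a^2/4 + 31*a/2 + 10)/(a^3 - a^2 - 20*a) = (4*a^2 + 13*a + 10)/(4*a*(a - 5))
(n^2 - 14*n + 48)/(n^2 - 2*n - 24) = (n - 8)/(n + 4)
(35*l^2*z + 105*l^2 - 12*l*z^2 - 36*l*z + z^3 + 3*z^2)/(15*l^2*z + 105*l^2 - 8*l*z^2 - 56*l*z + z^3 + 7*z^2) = (-7*l*z - 21*l + z^2 + 3*z)/(-3*l*z - 21*l + z^2 + 7*z)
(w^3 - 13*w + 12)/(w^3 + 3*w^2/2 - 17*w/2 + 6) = 2*(w - 3)/(2*w - 3)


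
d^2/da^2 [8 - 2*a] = 0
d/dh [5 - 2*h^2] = -4*h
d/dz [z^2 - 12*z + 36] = 2*z - 12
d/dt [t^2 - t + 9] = 2*t - 1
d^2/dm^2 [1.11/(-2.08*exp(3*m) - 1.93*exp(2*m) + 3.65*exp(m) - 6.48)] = (-1.11*(6.24*exp(2*m) + 3.86*exp(m) - 3.65)*(12.48*exp(2*m) + 7.72*exp(m) - 7.3)*exp(m) + (20.7792*exp(2*m) + 8.5692*exp(m) - 4.0515)*(2.08*exp(3*m) + 1.93*exp(2*m) - 3.65*exp(m) + 6.48))*exp(m)/(2.08*exp(3*m) + 1.93*exp(2*m) - 3.65*exp(m) + 6.48)^3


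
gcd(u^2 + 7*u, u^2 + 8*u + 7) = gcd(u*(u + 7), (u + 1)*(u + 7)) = u + 7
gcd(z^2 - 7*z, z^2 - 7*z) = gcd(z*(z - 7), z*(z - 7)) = z^2 - 7*z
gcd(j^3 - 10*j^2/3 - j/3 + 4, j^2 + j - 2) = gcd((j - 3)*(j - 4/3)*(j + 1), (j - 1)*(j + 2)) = 1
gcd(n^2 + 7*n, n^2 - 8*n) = n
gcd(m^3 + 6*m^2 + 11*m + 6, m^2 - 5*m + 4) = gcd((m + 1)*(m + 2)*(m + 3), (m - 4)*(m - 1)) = 1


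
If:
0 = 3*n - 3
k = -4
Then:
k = -4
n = 1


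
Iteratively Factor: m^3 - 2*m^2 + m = (m - 1)*(m^2 - m) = (m - 1)^2*(m)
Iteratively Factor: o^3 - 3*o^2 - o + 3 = (o - 1)*(o^2 - 2*o - 3) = (o - 3)*(o - 1)*(o + 1)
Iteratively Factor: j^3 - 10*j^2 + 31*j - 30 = (j - 3)*(j^2 - 7*j + 10) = (j - 5)*(j - 3)*(j - 2)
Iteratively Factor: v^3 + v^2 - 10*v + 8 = (v - 2)*(v^2 + 3*v - 4) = (v - 2)*(v + 4)*(v - 1)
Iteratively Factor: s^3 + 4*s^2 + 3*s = (s)*(s^2 + 4*s + 3) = s*(s + 3)*(s + 1)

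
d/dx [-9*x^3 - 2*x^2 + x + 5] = -27*x^2 - 4*x + 1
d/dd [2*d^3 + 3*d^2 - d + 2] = 6*d^2 + 6*d - 1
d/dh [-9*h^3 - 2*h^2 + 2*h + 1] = -27*h^2 - 4*h + 2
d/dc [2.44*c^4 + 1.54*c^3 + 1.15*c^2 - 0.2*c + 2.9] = 9.76*c^3 + 4.62*c^2 + 2.3*c - 0.2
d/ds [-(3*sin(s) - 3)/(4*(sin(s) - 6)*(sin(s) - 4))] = 3*(sin(s)^2 - 2*sin(s) - 14)*cos(s)/(4*(sin(s) - 6)^2*(sin(s) - 4)^2)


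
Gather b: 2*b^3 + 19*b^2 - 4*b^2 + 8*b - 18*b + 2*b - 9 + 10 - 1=2*b^3 + 15*b^2 - 8*b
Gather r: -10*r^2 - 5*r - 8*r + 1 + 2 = -10*r^2 - 13*r + 3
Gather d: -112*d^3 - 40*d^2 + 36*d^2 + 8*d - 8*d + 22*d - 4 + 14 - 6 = -112*d^3 - 4*d^2 + 22*d + 4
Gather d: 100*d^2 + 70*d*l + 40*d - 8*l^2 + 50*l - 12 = 100*d^2 + d*(70*l + 40) - 8*l^2 + 50*l - 12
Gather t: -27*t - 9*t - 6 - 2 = -36*t - 8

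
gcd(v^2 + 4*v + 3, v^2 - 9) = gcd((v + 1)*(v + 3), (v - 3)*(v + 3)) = v + 3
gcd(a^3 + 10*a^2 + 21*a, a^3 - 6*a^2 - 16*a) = a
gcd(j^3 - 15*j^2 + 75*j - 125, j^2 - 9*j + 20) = j - 5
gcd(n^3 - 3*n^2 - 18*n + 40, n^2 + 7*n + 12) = n + 4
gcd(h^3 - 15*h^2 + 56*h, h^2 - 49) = h - 7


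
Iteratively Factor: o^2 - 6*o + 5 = (o - 1)*(o - 5)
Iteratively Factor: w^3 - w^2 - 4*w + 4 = (w - 1)*(w^2 - 4) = (w - 1)*(w + 2)*(w - 2)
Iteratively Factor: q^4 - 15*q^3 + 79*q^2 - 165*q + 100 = (q - 5)*(q^3 - 10*q^2 + 29*q - 20) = (q - 5)^2*(q^2 - 5*q + 4) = (q - 5)^2*(q - 4)*(q - 1)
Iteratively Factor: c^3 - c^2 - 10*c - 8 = (c + 1)*(c^2 - 2*c - 8) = (c + 1)*(c + 2)*(c - 4)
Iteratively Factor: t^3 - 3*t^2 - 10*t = (t - 5)*(t^2 + 2*t) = (t - 5)*(t + 2)*(t)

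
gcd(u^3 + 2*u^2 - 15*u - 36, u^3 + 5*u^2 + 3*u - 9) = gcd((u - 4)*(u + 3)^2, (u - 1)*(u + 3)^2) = u^2 + 6*u + 9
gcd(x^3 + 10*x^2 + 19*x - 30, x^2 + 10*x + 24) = x + 6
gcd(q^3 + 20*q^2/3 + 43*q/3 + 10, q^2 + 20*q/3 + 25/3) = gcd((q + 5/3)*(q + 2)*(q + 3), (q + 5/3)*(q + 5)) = q + 5/3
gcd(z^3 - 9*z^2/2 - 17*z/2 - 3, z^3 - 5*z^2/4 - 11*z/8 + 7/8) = z + 1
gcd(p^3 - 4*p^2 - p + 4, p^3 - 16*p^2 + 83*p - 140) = p - 4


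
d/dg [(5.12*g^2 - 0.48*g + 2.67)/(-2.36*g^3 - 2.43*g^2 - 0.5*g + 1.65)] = (12.0832*g^4 - 2.2656*g^3 + 15.1772*g^2 + 29.8722*g + 0.543)/(5.5696*g^6 + 11.4696*g^5 + 8.2649*g^4 - 5.358*g^3 - 7.769*g^2 - 1.65*g + 2.7225)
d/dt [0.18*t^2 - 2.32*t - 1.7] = 0.36*t - 2.32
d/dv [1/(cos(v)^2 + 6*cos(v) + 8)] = 2*(cos(v) + 3)*sin(v)/(cos(v)^2 + 6*cos(v) + 8)^2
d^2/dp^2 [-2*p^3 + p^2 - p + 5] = 2 - 12*p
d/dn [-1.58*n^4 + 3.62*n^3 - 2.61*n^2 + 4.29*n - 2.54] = -6.32*n^3 + 10.86*n^2 - 5.22*n + 4.29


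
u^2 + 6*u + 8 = (u + 2)*(u + 4)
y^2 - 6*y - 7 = (y - 7)*(y + 1)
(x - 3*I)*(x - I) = x^2 - 4*I*x - 3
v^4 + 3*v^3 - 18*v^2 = v^2*(v - 3)*(v + 6)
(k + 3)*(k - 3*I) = k^2 + 3*k - 3*I*k - 9*I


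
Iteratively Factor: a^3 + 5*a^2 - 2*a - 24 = (a + 4)*(a^2 + a - 6) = (a - 2)*(a + 4)*(a + 3)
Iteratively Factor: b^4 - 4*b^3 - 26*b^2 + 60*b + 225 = (b + 3)*(b^3 - 7*b^2 - 5*b + 75) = (b - 5)*(b + 3)*(b^2 - 2*b - 15) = (b - 5)*(b + 3)^2*(b - 5)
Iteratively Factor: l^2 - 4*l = (l)*(l - 4)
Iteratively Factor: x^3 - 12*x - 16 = (x + 2)*(x^2 - 2*x - 8) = (x + 2)^2*(x - 4)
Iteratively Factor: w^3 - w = (w)*(w^2 - 1) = w*(w - 1)*(w + 1)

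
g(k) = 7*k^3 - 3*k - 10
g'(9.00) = 1698.00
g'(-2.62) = 141.15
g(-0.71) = -10.38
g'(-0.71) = 7.59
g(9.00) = 5066.00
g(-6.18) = -1643.66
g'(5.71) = 681.69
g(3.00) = 170.00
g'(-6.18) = 799.04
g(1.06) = -4.84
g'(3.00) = 186.00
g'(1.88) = 71.22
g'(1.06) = 20.60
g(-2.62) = -128.03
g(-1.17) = -17.70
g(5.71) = 1276.06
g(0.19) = -10.52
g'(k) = 21*k^2 - 3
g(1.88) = 30.87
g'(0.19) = -2.24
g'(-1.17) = 25.75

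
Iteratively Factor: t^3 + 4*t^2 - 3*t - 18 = (t + 3)*(t^2 + t - 6) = (t + 3)^2*(t - 2)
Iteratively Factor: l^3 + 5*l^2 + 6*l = (l + 3)*(l^2 + 2*l) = (l + 2)*(l + 3)*(l)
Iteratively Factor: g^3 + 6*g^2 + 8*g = (g)*(g^2 + 6*g + 8) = g*(g + 2)*(g + 4)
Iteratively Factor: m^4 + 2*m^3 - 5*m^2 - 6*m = (m + 3)*(m^3 - m^2 - 2*m) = (m - 2)*(m + 3)*(m^2 + m) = (m - 2)*(m + 1)*(m + 3)*(m)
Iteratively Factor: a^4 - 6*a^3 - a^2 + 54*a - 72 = (a - 3)*(a^3 - 3*a^2 - 10*a + 24) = (a - 3)*(a - 2)*(a^2 - a - 12) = (a - 3)*(a - 2)*(a + 3)*(a - 4)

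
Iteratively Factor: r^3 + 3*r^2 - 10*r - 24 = (r + 4)*(r^2 - r - 6) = (r + 2)*(r + 4)*(r - 3)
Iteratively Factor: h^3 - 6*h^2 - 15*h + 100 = (h + 4)*(h^2 - 10*h + 25) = (h - 5)*(h + 4)*(h - 5)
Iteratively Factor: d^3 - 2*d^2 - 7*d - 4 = (d - 4)*(d^2 + 2*d + 1) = (d - 4)*(d + 1)*(d + 1)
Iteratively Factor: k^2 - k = (k)*(k - 1)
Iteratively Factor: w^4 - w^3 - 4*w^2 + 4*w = (w + 2)*(w^3 - 3*w^2 + 2*w) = (w - 2)*(w + 2)*(w^2 - w) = (w - 2)*(w - 1)*(w + 2)*(w)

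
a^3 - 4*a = a*(a - 2)*(a + 2)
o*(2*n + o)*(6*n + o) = 12*n^2*o + 8*n*o^2 + o^3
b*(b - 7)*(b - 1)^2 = b^4 - 9*b^3 + 15*b^2 - 7*b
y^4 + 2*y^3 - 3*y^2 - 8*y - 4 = (y - 2)*(y + 1)^2*(y + 2)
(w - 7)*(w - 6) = w^2 - 13*w + 42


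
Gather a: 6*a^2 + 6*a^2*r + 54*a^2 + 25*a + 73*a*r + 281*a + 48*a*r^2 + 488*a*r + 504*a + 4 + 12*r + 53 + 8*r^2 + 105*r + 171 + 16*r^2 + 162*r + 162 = a^2*(6*r + 60) + a*(48*r^2 + 561*r + 810) + 24*r^2 + 279*r + 390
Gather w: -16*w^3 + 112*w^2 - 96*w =-16*w^3 + 112*w^2 - 96*w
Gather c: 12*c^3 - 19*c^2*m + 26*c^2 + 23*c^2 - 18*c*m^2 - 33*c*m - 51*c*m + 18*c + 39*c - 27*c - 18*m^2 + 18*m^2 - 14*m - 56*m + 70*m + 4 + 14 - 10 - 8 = 12*c^3 + c^2*(49 - 19*m) + c*(-18*m^2 - 84*m + 30)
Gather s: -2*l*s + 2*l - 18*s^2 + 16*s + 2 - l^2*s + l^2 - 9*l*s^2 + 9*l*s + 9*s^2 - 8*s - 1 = l^2 + 2*l + s^2*(-9*l - 9) + s*(-l^2 + 7*l + 8) + 1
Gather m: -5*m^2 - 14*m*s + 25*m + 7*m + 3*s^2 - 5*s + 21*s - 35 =-5*m^2 + m*(32 - 14*s) + 3*s^2 + 16*s - 35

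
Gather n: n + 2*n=3*n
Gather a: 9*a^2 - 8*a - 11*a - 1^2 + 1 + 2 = 9*a^2 - 19*a + 2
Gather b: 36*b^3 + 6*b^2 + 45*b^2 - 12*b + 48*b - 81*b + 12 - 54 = 36*b^3 + 51*b^2 - 45*b - 42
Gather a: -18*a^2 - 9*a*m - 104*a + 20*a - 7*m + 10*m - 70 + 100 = -18*a^2 + a*(-9*m - 84) + 3*m + 30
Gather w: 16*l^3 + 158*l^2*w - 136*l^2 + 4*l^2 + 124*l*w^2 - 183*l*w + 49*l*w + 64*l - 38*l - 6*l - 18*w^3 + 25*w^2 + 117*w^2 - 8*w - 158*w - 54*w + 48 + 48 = 16*l^3 - 132*l^2 + 20*l - 18*w^3 + w^2*(124*l + 142) + w*(158*l^2 - 134*l - 220) + 96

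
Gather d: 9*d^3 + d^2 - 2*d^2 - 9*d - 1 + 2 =9*d^3 - d^2 - 9*d + 1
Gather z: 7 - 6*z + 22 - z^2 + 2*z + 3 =-z^2 - 4*z + 32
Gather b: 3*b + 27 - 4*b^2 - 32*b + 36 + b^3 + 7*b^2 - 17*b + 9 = b^3 + 3*b^2 - 46*b + 72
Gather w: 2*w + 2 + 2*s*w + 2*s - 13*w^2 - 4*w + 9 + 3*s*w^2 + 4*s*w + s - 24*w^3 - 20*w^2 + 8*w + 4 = 3*s - 24*w^3 + w^2*(3*s - 33) + w*(6*s + 6) + 15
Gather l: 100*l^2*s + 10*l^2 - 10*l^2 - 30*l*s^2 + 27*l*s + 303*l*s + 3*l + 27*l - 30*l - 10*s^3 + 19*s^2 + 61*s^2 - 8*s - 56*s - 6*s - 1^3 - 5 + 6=100*l^2*s + l*(-30*s^2 + 330*s) - 10*s^3 + 80*s^2 - 70*s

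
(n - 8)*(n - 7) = n^2 - 15*n + 56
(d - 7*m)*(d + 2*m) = d^2 - 5*d*m - 14*m^2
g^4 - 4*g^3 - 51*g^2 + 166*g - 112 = (g - 8)*(g - 2)*(g - 1)*(g + 7)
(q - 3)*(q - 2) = q^2 - 5*q + 6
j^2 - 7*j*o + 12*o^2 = (j - 4*o)*(j - 3*o)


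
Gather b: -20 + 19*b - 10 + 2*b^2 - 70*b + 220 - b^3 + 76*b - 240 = -b^3 + 2*b^2 + 25*b - 50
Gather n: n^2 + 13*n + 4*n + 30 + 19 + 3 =n^2 + 17*n + 52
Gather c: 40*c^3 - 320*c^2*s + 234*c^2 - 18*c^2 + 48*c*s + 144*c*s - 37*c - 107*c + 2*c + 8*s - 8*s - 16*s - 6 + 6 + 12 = 40*c^3 + c^2*(216 - 320*s) + c*(192*s - 142) - 16*s + 12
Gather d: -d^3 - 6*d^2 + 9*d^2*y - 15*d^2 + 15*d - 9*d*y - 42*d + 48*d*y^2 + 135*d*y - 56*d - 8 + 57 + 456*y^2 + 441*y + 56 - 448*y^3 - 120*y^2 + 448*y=-d^3 + d^2*(9*y - 21) + d*(48*y^2 + 126*y - 83) - 448*y^3 + 336*y^2 + 889*y + 105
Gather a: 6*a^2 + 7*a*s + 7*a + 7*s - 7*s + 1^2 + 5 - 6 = 6*a^2 + a*(7*s + 7)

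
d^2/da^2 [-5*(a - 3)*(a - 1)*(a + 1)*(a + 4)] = -60*a^2 - 30*a + 130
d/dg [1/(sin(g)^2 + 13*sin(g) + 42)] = -(2*sin(g) + 13)*cos(g)/(sin(g)^2 + 13*sin(g) + 42)^2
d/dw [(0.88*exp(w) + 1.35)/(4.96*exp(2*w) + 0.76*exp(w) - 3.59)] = (-(0.88*exp(w) + 1.35)*(9.92*exp(w) + 0.76) + 4.3648*exp(2*w) + 0.6688*exp(w) - 3.1592)*exp(w)/(4.96*exp(2*w) + 0.76*exp(w) - 3.59)^2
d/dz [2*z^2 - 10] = 4*z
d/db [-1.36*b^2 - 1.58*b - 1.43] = -2.72*b - 1.58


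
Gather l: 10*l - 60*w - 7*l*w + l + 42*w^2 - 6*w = l*(11 - 7*w) + 42*w^2 - 66*w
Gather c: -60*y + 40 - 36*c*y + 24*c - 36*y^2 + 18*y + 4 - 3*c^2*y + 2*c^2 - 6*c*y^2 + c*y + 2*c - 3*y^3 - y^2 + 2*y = c^2*(2 - 3*y) + c*(-6*y^2 - 35*y + 26) - 3*y^3 - 37*y^2 - 40*y + 44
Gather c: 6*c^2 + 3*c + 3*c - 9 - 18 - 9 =6*c^2 + 6*c - 36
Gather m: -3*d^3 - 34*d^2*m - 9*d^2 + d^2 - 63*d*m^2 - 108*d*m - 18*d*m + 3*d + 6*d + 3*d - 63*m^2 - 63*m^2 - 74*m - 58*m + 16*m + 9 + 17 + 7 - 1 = -3*d^3 - 8*d^2 + 12*d + m^2*(-63*d - 126) + m*(-34*d^2 - 126*d - 116) + 32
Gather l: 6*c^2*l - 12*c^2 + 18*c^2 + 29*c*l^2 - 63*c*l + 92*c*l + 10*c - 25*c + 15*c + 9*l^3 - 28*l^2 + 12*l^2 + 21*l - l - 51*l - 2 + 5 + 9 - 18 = 6*c^2 + 9*l^3 + l^2*(29*c - 16) + l*(6*c^2 + 29*c - 31) - 6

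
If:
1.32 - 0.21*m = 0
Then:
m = 6.29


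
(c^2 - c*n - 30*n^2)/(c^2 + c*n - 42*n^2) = (c + 5*n)/(c + 7*n)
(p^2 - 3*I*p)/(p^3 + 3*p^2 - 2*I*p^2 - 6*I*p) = (p - 3*I)/(p^2 + p*(3 - 2*I) - 6*I)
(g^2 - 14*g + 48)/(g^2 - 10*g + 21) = (g^2 - 14*g + 48)/(g^2 - 10*g + 21)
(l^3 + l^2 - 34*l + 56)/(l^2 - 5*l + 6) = (l^2 + 3*l - 28)/(l - 3)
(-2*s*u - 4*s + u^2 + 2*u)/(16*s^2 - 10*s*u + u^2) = (-u - 2)/(8*s - u)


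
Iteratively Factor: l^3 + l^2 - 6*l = (l)*(l^2 + l - 6) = l*(l + 3)*(l - 2)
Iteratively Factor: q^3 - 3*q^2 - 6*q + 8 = (q - 4)*(q^2 + q - 2) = (q - 4)*(q + 2)*(q - 1)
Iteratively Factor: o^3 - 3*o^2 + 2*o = (o)*(o^2 - 3*o + 2) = o*(o - 1)*(o - 2)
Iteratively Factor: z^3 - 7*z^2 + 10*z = (z)*(z^2 - 7*z + 10) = z*(z - 2)*(z - 5)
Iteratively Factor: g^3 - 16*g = (g + 4)*(g^2 - 4*g) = g*(g + 4)*(g - 4)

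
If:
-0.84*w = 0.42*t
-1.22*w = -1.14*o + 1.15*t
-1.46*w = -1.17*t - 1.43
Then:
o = -0.36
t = -0.75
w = 0.38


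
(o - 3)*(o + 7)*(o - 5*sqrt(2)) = o^3 - 5*sqrt(2)*o^2 + 4*o^2 - 20*sqrt(2)*o - 21*o + 105*sqrt(2)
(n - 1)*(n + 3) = n^2 + 2*n - 3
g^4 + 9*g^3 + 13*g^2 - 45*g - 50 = (g - 2)*(g + 1)*(g + 5)^2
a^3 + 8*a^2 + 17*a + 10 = (a + 1)*(a + 2)*(a + 5)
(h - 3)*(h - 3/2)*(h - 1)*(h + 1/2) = h^4 - 5*h^3 + 25*h^2/4 - 9/4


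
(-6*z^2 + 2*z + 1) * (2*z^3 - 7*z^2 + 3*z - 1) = -12*z^5 + 46*z^4 - 30*z^3 + 5*z^2 + z - 1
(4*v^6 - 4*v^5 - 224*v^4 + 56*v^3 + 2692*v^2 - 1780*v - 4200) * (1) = 4*v^6 - 4*v^5 - 224*v^4 + 56*v^3 + 2692*v^2 - 1780*v - 4200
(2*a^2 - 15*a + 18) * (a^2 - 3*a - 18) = 2*a^4 - 21*a^3 + 27*a^2 + 216*a - 324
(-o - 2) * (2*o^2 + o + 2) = -2*o^3 - 5*o^2 - 4*o - 4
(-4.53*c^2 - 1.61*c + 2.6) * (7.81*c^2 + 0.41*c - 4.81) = -35.3793*c^4 - 14.4314*c^3 + 41.4352*c^2 + 8.8101*c - 12.506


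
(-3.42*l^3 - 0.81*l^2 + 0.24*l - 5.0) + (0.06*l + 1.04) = -3.42*l^3 - 0.81*l^2 + 0.3*l - 3.96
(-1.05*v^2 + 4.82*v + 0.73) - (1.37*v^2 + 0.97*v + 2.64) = -2.42*v^2 + 3.85*v - 1.91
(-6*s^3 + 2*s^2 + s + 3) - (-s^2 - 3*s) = -6*s^3 + 3*s^2 + 4*s + 3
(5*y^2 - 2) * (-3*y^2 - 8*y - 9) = -15*y^4 - 40*y^3 - 39*y^2 + 16*y + 18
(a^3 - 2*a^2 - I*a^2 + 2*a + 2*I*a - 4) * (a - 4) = a^4 - 6*a^3 - I*a^3 + 10*a^2 + 6*I*a^2 - 12*a - 8*I*a + 16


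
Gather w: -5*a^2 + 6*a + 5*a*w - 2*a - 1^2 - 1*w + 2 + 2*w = -5*a^2 + 4*a + w*(5*a + 1) + 1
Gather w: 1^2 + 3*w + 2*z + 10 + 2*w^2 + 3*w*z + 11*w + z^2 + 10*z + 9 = 2*w^2 + w*(3*z + 14) + z^2 + 12*z + 20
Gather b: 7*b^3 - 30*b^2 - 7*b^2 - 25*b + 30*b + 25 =7*b^3 - 37*b^2 + 5*b + 25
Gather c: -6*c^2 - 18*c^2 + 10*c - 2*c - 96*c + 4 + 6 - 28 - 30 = -24*c^2 - 88*c - 48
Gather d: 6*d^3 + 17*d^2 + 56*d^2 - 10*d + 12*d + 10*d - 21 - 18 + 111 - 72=6*d^3 + 73*d^2 + 12*d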